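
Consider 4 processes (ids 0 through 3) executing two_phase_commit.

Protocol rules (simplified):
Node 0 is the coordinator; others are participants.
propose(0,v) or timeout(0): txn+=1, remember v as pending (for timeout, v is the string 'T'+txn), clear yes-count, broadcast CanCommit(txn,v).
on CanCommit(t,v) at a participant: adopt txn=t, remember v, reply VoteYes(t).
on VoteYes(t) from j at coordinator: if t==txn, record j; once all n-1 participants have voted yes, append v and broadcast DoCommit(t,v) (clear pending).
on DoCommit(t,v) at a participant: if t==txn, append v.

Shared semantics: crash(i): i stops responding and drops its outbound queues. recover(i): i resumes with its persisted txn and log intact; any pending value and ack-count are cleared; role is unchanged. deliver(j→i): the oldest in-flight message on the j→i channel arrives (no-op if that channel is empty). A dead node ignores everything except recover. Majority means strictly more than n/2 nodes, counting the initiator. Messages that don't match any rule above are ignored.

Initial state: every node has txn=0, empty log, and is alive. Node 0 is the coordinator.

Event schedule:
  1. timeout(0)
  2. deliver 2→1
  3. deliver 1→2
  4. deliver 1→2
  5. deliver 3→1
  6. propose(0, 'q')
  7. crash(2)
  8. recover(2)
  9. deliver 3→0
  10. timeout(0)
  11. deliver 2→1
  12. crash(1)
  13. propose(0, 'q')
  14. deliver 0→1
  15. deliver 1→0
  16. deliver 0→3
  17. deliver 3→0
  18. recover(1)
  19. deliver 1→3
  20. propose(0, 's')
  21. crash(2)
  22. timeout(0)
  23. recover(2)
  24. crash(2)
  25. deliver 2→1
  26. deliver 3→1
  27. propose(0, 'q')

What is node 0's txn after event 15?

e1 timeout(0): 0[coor,t=1,-]
e2 deliver 2→1: ·
e3 deliver 1→2: ·
e4 deliver 1→2: ·
e5 deliver 3→1: ·
e6 propose(0,'q'): 0[coor,t=2,-]
e7 crash(2): 2[✗part,t=0,-]
e8 recover(2): 2[part,t=0,-]
e9 deliver 3→0: ·
e10 timeout(0): 0[coor,t=3,-]
e11 deliver 2→1: ·
e12 crash(1): 1[✗part,t=0,-]
e13 propose(0,'q'): 0[coor,t=4,-]
e14 deliver 0→1: ·
e15 deliver 1→0: ·

4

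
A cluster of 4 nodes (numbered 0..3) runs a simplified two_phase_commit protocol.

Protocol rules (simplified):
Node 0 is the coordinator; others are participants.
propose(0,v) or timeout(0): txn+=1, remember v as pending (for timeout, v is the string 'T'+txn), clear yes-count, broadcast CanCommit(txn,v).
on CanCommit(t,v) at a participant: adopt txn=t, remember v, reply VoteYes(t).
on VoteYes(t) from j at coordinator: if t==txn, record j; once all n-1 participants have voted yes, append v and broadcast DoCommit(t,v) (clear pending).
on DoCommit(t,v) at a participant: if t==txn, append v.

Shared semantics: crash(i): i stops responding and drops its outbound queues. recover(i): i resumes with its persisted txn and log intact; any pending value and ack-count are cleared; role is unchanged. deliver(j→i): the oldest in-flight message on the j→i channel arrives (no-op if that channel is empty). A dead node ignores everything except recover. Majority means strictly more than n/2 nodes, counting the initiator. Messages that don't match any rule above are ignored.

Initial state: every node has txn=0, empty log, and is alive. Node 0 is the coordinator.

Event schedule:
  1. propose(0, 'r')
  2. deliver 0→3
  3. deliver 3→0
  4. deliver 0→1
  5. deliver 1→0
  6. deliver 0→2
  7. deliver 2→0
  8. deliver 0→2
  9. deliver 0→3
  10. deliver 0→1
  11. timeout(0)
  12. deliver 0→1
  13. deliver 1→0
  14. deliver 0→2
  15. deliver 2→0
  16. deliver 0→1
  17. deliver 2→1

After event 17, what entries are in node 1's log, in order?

r

step 1 propose(0,'r'): 0={coor,t=1,log=-}
step 2 deliver 0→3: 3={part,t=1,log=-}
step 3 deliver 3→0: —
step 4 deliver 0→1: 1={part,t=1,log=-}
step 5 deliver 1→0: —
step 6 deliver 0→2: 2={part,t=1,log=-}
step 7 deliver 2→0: 0={coor,t=1,log=r}
step 8 deliver 0→2: 2={part,t=1,log=r}
step 9 deliver 0→3: 3={part,t=1,log=r}
step 10 deliver 0→1: 1={part,t=1,log=r}
step 11 timeout(0): 0={coor,t=2,log=r}
step 12 deliver 0→1: 1={part,t=2,log=r}
step 13 deliver 1→0: —
step 14 deliver 0→2: 2={part,t=2,log=r}
step 15 deliver 2→0: —
step 16 deliver 0→1: —
step 17 deliver 2→1: —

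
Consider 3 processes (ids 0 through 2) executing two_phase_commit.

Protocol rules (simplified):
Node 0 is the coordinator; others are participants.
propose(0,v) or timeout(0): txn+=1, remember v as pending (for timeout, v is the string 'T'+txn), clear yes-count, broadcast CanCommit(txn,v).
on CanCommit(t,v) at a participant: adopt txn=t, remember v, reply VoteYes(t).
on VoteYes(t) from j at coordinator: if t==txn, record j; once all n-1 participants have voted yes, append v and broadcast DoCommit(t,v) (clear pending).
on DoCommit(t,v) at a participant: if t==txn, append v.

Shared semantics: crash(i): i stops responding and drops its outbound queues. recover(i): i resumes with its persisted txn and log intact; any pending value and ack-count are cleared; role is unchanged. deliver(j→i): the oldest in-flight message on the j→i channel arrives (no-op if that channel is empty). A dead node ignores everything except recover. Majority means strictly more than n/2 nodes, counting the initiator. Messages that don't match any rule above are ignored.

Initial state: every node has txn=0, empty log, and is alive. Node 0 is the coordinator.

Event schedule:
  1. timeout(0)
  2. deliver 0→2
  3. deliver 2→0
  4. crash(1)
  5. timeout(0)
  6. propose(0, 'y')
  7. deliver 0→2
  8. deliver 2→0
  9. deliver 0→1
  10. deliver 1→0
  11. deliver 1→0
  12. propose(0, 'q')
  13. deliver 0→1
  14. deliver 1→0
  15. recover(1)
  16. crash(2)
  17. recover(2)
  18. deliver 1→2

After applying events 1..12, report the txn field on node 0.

4

[1] timeout(0) → N0(coor t1 [-])
[2] deliver 0→2 → N2(part t1 [-])
[3] deliver 2→0 → ∅
[4] crash(1) → N1(✗part t0 [-])
[5] timeout(0) → N0(coor t2 [-])
[6] propose(0,'y') → N0(coor t3 [-])
[7] deliver 0→2 → N2(part t2 [-])
[8] deliver 2→0 → ∅
[9] deliver 0→1 → ∅
[10] deliver 1→0 → ∅
[11] deliver 1→0 → ∅
[12] propose(0,'q') → N0(coor t4 [-])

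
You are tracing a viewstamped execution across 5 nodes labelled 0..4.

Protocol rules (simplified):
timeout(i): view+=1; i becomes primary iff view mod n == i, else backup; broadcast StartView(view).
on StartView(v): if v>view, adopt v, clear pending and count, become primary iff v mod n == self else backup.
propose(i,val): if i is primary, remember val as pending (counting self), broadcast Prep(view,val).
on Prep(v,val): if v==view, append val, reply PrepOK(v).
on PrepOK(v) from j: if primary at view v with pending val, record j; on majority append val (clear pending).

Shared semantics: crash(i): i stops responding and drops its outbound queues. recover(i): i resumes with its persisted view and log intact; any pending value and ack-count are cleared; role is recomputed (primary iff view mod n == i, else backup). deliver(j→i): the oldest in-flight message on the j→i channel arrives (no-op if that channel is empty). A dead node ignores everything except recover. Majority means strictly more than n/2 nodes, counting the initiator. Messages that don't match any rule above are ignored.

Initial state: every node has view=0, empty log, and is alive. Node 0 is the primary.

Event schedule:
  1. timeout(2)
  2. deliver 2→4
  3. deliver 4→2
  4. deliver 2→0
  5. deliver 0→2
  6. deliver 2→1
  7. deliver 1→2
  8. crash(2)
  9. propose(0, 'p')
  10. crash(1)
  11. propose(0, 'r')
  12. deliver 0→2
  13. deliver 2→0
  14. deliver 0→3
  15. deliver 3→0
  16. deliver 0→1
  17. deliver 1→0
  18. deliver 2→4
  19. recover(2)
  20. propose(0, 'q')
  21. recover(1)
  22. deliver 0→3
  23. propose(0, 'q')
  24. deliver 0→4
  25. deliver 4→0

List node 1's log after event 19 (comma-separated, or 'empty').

after 1 — timeout(2): n2:back/v1/[-]
after 2 — deliver 2→4: n4:back/v1/[-]
after 3 — deliver 4→2: ·
after 4 — deliver 2→0: n0:back/v1/[-]
after 5 — deliver 0→2: ·
after 6 — deliver 2→1: n1:prim/v1/[-]
after 7 — deliver 1→2: ·
after 8 — crash(2): n2:✗back/v1/[-]
after 9 — propose(0,'p'): ·
after 10 — crash(1): n1:✗prim/v1/[-]
after 11 — propose(0,'r'): ·
after 12 — deliver 0→2: ·
after 13 — deliver 2→0: ·
after 14 — deliver 0→3: ·
after 15 — deliver 3→0: ·
after 16 — deliver 0→1: ·
after 17 — deliver 1→0: ·
after 18 — deliver 2→4: ·
after 19 — recover(2): n2:back/v1/[-]

empty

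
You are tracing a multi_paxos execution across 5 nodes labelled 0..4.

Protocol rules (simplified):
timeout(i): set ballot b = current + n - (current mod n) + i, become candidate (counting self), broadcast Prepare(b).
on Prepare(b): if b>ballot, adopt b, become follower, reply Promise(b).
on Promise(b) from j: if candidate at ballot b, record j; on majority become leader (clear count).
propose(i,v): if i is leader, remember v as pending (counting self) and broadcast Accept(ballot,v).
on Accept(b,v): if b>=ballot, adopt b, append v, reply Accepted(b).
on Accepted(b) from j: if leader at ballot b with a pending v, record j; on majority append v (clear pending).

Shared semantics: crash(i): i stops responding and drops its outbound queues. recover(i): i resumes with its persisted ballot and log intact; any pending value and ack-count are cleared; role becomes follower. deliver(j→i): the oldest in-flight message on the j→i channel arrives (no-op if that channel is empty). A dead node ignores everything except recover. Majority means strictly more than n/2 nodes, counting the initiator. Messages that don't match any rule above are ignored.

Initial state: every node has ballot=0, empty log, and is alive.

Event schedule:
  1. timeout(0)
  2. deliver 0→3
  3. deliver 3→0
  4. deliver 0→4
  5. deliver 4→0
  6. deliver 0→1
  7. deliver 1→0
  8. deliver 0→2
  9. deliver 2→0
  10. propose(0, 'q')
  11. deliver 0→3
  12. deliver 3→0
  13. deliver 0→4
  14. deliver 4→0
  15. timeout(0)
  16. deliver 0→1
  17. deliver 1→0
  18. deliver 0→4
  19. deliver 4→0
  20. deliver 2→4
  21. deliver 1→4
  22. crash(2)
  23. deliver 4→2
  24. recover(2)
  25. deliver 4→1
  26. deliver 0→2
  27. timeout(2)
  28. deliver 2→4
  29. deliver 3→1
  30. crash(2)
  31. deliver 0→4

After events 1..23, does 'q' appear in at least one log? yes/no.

yes

e1 timeout(0): 0[cand,b=5,-]
e2 deliver 0→3: 3[foll,b=5,-]
e3 deliver 3→0: ·
e4 deliver 0→4: 4[foll,b=5,-]
e5 deliver 4→0: 0[lead,b=5,-]
e6 deliver 0→1: 1[foll,b=5,-]
e7 deliver 1→0: ·
e8 deliver 0→2: 2[foll,b=5,-]
e9 deliver 2→0: ·
e10 propose(0,'q'): ·
e11 deliver 0→3: 3[foll,b=5,q]
e12 deliver 3→0: ·
e13 deliver 0→4: 4[foll,b=5,q]
e14 deliver 4→0: 0[lead,b=5,q]
e15 timeout(0): 0[cand,b=10,q]
e16 deliver 0→1: 1[foll,b=5,q]
e17 deliver 1→0: ·
e18 deliver 0→4: 4[foll,b=10,q]
e19 deliver 4→0: ·
e20 deliver 2→4: ·
e21 deliver 1→4: ·
e22 crash(2): 2[✗foll,b=5,-]
e23 deliver 4→2: ·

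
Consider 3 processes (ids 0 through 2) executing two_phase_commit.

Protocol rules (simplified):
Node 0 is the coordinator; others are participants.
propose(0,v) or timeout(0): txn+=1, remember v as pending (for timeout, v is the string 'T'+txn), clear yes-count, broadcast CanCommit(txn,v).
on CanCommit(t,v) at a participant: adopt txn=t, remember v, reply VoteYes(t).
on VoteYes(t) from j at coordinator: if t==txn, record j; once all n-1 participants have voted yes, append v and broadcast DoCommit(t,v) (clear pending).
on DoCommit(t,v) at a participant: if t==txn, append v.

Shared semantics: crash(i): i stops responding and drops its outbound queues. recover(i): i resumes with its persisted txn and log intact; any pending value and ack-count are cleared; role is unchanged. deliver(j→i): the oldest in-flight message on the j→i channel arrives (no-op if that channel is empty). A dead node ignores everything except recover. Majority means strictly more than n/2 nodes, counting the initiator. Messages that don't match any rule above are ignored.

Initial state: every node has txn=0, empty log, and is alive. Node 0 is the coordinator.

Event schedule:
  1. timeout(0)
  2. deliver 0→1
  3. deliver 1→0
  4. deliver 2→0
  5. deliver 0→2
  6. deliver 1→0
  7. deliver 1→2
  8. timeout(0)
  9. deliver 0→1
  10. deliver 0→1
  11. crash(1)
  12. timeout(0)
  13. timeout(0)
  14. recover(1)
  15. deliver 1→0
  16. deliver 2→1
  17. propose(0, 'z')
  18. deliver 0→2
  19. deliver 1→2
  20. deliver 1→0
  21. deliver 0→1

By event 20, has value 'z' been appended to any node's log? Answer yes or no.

no

step 1 timeout(0): 0={coor,t=1,log=-}
step 2 deliver 0→1: 1={part,t=1,log=-}
step 3 deliver 1→0: —
step 4 deliver 2→0: —
step 5 deliver 0→2: 2={part,t=1,log=-}
step 6 deliver 1→0: —
step 7 deliver 1→2: —
step 8 timeout(0): 0={coor,t=2,log=-}
step 9 deliver 0→1: 1={part,t=2,log=-}
step 10 deliver 0→1: —
step 11 crash(1): 1={✗part,t=2,log=-}
step 12 timeout(0): 0={coor,t=3,log=-}
step 13 timeout(0): 0={coor,t=4,log=-}
step 14 recover(1): 1={part,t=2,log=-}
step 15 deliver 1→0: —
step 16 deliver 2→1: —
step 17 propose(0,'z'): 0={coor,t=5,log=-}
step 18 deliver 0→2: 2={part,t=2,log=-}
step 19 deliver 1→2: —
step 20 deliver 1→0: —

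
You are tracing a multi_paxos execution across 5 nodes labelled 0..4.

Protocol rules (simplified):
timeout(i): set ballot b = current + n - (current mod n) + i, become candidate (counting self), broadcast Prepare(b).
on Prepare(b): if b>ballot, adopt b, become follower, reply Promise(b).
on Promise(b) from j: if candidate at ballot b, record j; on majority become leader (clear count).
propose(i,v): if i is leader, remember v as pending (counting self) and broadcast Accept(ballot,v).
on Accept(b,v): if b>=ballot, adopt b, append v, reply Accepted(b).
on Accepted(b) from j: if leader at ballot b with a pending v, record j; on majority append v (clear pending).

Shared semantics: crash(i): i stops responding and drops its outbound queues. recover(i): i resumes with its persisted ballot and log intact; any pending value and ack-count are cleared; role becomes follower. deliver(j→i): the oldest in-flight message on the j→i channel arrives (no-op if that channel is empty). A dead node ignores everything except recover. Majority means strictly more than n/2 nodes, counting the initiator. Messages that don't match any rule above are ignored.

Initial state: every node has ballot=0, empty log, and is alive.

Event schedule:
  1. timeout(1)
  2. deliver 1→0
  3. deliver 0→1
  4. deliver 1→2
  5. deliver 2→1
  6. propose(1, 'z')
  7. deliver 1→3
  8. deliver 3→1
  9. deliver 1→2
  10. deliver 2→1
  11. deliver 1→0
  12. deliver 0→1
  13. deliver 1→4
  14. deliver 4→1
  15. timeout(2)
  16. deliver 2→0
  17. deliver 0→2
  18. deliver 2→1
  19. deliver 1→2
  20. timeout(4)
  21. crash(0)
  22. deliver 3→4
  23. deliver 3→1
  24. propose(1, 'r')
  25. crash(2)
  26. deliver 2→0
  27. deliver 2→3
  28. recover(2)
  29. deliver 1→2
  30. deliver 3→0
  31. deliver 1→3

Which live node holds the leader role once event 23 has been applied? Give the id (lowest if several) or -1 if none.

step 1 timeout(1): 1={cand,b=6,log=-}
step 2 deliver 1→0: 0={foll,b=6,log=-}
step 3 deliver 0→1: —
step 4 deliver 1→2: 2={foll,b=6,log=-}
step 5 deliver 2→1: 1={lead,b=6,log=-}
step 6 propose(1,'z'): —
step 7 deliver 1→3: 3={foll,b=6,log=-}
step 8 deliver 3→1: —
step 9 deliver 1→2: 2={foll,b=6,log=z}
step 10 deliver 2→1: —
step 11 deliver 1→0: 0={foll,b=6,log=z}
step 12 deliver 0→1: 1={lead,b=6,log=z}
step 13 deliver 1→4: 4={foll,b=6,log=-}
step 14 deliver 4→1: —
step 15 timeout(2): 2={cand,b=12,log=z}
step 16 deliver 2→0: 0={foll,b=12,log=z}
step 17 deliver 0→2: —
step 18 deliver 2→1: 1={foll,b=12,log=z}
step 19 deliver 1→2: 2={lead,b=12,log=z}
step 20 timeout(4): 4={cand,b=14,log=-}
step 21 crash(0): 0={✗foll,b=12,log=z}
step 22 deliver 3→4: —
step 23 deliver 3→1: —

2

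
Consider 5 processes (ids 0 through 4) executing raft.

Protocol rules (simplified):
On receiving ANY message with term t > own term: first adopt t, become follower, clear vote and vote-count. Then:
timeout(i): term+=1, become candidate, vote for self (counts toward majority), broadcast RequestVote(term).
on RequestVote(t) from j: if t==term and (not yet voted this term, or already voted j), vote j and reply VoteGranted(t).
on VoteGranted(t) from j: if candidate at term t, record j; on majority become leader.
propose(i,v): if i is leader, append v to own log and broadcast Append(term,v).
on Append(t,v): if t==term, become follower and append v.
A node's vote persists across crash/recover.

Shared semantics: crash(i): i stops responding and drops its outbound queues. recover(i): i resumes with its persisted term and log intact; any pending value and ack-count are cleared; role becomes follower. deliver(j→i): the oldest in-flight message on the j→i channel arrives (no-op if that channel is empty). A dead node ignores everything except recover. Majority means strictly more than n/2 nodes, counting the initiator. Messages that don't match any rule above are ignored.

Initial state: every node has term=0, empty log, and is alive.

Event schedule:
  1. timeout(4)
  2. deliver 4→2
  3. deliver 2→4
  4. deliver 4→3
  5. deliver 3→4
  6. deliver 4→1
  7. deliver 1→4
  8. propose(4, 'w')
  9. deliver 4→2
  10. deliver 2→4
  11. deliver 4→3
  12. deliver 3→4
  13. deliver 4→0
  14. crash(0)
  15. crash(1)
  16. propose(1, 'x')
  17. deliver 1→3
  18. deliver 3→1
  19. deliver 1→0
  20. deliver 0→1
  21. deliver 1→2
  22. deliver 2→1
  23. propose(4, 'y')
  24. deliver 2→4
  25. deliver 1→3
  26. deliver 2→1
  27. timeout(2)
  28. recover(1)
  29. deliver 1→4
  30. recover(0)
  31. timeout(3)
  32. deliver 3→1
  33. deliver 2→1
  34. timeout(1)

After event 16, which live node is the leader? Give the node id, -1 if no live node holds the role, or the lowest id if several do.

after 1 — timeout(4): n4:cand/t1/[-]
after 2 — deliver 4→2: n2:foll/t1/[-]
after 3 — deliver 2→4: ·
after 4 — deliver 4→3: n3:foll/t1/[-]
after 5 — deliver 3→4: n4:lead/t1/[-]
after 6 — deliver 4→1: n1:foll/t1/[-]
after 7 — deliver 1→4: ·
after 8 — propose(4,'w'): n4:lead/t1/[w]
after 9 — deliver 4→2: n2:foll/t1/[w]
after 10 — deliver 2→4: ·
after 11 — deliver 4→3: n3:foll/t1/[w]
after 12 — deliver 3→4: ·
after 13 — deliver 4→0: n0:foll/t1/[-]
after 14 — crash(0): n0:✗foll/t1/[-]
after 15 — crash(1): n1:✗foll/t1/[-]
after 16 — propose(1,'x'): ·

4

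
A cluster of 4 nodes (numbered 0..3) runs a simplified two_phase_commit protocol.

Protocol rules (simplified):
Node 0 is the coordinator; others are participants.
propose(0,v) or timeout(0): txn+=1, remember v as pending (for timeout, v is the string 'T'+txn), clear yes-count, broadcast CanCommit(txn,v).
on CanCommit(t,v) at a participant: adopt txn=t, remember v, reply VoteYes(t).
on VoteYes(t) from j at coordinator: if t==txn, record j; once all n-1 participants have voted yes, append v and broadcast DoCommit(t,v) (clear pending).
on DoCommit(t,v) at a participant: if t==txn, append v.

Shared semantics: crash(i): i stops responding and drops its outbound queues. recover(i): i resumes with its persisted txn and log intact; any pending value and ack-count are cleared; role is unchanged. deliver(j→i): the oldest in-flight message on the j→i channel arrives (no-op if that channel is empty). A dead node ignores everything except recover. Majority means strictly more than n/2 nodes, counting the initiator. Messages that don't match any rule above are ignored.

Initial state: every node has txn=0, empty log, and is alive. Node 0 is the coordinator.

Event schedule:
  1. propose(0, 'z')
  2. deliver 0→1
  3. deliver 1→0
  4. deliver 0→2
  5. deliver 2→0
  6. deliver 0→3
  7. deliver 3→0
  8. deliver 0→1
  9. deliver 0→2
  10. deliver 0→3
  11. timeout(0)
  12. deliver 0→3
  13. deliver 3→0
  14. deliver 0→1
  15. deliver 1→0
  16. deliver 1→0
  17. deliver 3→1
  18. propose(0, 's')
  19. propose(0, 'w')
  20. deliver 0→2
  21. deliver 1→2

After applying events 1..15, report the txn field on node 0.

2

step 1 propose(0,'z'): 0={coor,t=1,log=-}
step 2 deliver 0→1: 1={part,t=1,log=-}
step 3 deliver 1→0: —
step 4 deliver 0→2: 2={part,t=1,log=-}
step 5 deliver 2→0: —
step 6 deliver 0→3: 3={part,t=1,log=-}
step 7 deliver 3→0: 0={coor,t=1,log=z}
step 8 deliver 0→1: 1={part,t=1,log=z}
step 9 deliver 0→2: 2={part,t=1,log=z}
step 10 deliver 0→3: 3={part,t=1,log=z}
step 11 timeout(0): 0={coor,t=2,log=z}
step 12 deliver 0→3: 3={part,t=2,log=z}
step 13 deliver 3→0: —
step 14 deliver 0→1: 1={part,t=2,log=z}
step 15 deliver 1→0: —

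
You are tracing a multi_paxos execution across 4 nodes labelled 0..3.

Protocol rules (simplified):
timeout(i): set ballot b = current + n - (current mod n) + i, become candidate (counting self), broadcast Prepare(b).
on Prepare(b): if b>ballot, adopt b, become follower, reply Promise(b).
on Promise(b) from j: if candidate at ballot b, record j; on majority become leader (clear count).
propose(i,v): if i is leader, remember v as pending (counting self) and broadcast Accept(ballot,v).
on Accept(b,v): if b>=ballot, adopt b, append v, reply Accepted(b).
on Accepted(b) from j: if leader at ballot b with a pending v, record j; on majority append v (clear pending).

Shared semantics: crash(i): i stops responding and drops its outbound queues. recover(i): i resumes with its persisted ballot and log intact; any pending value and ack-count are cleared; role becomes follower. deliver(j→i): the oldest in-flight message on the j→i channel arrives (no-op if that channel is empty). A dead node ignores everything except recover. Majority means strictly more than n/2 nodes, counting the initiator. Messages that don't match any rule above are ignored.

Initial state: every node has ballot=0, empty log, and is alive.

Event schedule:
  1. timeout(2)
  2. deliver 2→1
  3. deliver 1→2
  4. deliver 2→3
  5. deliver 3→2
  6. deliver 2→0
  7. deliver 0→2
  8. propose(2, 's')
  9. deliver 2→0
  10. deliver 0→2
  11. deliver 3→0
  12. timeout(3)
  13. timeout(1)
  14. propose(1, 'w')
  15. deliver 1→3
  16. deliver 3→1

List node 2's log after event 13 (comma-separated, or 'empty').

empty

[1] timeout(2) → N2(cand b6 [-])
[2] deliver 2→1 → N1(foll b6 [-])
[3] deliver 1→2 → ∅
[4] deliver 2→3 → N3(foll b6 [-])
[5] deliver 3→2 → N2(lead b6 [-])
[6] deliver 2→0 → N0(foll b6 [-])
[7] deliver 0→2 → ∅
[8] propose(2,'s') → ∅
[9] deliver 2→0 → N0(foll b6 [s])
[10] deliver 0→2 → ∅
[11] deliver 3→0 → ∅
[12] timeout(3) → N3(cand b11 [-])
[13] timeout(1) → N1(cand b9 [-])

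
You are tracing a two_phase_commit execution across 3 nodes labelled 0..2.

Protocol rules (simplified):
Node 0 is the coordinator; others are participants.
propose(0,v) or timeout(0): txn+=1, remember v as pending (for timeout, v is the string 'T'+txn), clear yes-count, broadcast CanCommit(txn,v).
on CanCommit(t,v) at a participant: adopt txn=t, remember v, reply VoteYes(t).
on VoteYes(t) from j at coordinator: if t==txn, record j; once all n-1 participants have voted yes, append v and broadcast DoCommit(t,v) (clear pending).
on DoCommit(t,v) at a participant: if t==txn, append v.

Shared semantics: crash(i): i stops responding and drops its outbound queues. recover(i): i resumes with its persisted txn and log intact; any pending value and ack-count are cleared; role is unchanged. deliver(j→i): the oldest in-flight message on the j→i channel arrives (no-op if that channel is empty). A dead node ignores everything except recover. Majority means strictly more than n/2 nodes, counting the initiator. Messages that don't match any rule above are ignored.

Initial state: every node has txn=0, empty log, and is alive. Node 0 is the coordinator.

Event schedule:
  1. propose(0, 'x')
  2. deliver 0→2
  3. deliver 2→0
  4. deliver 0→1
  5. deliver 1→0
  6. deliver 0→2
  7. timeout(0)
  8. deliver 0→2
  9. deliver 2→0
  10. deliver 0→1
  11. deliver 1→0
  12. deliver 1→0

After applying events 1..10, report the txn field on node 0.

2

e1 propose(0,'x'): 0[coor,t=1,-]
e2 deliver 0→2: 2[part,t=1,-]
e3 deliver 2→0: ·
e4 deliver 0→1: 1[part,t=1,-]
e5 deliver 1→0: 0[coor,t=1,x]
e6 deliver 0→2: 2[part,t=1,x]
e7 timeout(0): 0[coor,t=2,x]
e8 deliver 0→2: 2[part,t=2,x]
e9 deliver 2→0: ·
e10 deliver 0→1: 1[part,t=1,x]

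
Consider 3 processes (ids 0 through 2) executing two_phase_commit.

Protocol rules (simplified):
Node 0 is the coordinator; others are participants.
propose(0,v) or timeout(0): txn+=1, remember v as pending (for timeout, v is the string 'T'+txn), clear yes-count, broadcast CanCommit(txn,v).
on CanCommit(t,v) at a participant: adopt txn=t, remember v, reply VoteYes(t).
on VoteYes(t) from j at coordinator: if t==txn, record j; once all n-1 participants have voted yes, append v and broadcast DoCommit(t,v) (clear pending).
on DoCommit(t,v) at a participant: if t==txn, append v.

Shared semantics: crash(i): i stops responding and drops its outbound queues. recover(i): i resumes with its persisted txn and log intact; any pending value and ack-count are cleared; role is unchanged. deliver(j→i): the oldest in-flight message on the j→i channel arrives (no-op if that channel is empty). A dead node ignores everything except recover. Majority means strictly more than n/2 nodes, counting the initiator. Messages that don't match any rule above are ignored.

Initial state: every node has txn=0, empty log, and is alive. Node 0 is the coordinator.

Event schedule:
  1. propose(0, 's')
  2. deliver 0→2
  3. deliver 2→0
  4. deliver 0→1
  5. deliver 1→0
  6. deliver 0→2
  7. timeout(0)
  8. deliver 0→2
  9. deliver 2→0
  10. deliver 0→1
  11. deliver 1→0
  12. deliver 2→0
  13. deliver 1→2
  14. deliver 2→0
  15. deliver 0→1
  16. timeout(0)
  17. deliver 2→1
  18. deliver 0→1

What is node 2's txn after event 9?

e1 propose(0,'s'): 0[coor,t=1,-]
e2 deliver 0→2: 2[part,t=1,-]
e3 deliver 2→0: ·
e4 deliver 0→1: 1[part,t=1,-]
e5 deliver 1→0: 0[coor,t=1,s]
e6 deliver 0→2: 2[part,t=1,s]
e7 timeout(0): 0[coor,t=2,s]
e8 deliver 0→2: 2[part,t=2,s]
e9 deliver 2→0: ·

2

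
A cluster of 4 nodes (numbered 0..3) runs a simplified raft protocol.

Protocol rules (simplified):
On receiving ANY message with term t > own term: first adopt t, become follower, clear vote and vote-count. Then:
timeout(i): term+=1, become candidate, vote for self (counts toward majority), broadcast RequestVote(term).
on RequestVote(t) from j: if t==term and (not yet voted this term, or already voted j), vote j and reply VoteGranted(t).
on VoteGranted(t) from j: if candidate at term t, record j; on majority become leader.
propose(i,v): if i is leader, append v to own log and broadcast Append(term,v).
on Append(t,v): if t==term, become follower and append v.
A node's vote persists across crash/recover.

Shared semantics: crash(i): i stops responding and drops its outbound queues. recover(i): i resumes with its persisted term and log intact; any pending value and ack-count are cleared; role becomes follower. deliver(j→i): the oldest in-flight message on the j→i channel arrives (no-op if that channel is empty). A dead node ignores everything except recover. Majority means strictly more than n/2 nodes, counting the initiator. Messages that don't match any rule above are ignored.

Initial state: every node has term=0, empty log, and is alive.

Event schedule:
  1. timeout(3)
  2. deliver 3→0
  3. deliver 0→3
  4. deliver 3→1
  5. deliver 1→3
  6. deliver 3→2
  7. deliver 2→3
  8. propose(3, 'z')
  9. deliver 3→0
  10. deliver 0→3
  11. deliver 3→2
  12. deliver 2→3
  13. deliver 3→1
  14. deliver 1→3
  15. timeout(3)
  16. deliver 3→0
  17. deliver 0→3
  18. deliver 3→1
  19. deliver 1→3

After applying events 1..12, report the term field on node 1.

1. timeout(3):  <3:cand t1 ->
2. deliver 3→0:  <0:foll t1 ->
3. deliver 0→3:  nop
4. deliver 3→1:  <1:foll t1 ->
5. deliver 1→3:  <3:lead t1 ->
6. deliver 3→2:  <2:foll t1 ->
7. deliver 2→3:  nop
8. propose(3,'z'):  <3:lead t1 z>
9. deliver 3→0:  <0:foll t1 z>
10. deliver 0→3:  nop
11. deliver 3→2:  <2:foll t1 z>
12. deliver 2→3:  nop

1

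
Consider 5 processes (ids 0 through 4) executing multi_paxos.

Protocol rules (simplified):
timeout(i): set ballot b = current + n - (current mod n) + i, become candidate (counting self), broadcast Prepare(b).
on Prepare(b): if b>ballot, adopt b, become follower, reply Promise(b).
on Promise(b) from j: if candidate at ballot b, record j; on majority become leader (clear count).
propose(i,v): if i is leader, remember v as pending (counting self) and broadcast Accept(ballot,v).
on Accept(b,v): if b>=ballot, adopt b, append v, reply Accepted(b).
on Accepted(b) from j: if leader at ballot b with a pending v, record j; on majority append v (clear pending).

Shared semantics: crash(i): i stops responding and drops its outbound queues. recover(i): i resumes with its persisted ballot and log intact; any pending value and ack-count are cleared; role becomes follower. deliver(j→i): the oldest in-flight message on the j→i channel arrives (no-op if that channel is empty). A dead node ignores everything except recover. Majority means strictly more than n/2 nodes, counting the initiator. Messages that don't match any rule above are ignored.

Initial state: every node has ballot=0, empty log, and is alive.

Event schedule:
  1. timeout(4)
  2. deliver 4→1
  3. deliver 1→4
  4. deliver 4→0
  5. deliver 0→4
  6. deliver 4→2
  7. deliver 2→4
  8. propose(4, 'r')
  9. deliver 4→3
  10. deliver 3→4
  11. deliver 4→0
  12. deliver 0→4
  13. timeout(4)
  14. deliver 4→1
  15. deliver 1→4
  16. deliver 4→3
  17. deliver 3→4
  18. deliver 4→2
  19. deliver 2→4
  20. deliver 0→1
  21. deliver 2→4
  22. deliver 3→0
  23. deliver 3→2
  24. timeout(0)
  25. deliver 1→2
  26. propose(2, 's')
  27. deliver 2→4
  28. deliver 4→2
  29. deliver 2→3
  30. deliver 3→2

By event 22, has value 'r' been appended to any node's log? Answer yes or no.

e1 timeout(4): 4[cand,b=9,-]
e2 deliver 4→1: 1[foll,b=9,-]
e3 deliver 1→4: ·
e4 deliver 4→0: 0[foll,b=9,-]
e5 deliver 0→4: 4[lead,b=9,-]
e6 deliver 4→2: 2[foll,b=9,-]
e7 deliver 2→4: ·
e8 propose(4,'r'): ·
e9 deliver 4→3: 3[foll,b=9,-]
e10 deliver 3→4: ·
e11 deliver 4→0: 0[foll,b=9,r]
e12 deliver 0→4: ·
e13 timeout(4): 4[cand,b=14,-]
e14 deliver 4→1: 1[foll,b=9,r]
e15 deliver 1→4: ·
e16 deliver 4→3: 3[foll,b=9,r]
e17 deliver 3→4: ·
e18 deliver 4→2: 2[foll,b=9,r]
e19 deliver 2→4: ·
e20 deliver 0→1: ·
e21 deliver 2→4: ·
e22 deliver 3→0: ·

yes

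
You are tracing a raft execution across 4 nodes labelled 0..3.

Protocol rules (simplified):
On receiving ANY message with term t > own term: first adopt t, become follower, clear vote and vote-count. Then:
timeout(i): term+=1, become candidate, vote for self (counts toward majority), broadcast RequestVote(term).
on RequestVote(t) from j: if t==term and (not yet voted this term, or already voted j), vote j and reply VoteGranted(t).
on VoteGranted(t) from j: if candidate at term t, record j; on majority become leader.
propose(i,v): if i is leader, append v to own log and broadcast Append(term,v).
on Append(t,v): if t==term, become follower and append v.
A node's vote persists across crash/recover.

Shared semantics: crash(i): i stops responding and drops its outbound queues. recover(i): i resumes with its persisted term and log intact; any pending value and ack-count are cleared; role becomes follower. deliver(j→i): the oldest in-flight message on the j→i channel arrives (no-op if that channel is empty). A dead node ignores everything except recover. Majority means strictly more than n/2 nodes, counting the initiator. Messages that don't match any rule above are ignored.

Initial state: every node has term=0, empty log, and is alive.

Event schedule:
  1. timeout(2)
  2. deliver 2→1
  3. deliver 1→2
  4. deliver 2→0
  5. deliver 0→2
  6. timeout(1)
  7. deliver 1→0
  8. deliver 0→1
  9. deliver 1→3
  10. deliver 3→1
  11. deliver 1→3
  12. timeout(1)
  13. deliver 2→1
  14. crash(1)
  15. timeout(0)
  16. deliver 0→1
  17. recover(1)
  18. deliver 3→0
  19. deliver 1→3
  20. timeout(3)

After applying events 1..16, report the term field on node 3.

2

after 1 — timeout(2): n2:cand/t1/[-]
after 2 — deliver 2→1: n1:foll/t1/[-]
after 3 — deliver 1→2: ·
after 4 — deliver 2→0: n0:foll/t1/[-]
after 5 — deliver 0→2: n2:lead/t1/[-]
after 6 — timeout(1): n1:cand/t2/[-]
after 7 — deliver 1→0: n0:foll/t2/[-]
after 8 — deliver 0→1: ·
after 9 — deliver 1→3: n3:foll/t2/[-]
after 10 — deliver 3→1: n1:lead/t2/[-]
after 11 — deliver 1→3: ·
after 12 — timeout(1): n1:cand/t3/[-]
after 13 — deliver 2→1: ·
after 14 — crash(1): n1:✗cand/t3/[-]
after 15 — timeout(0): n0:cand/t3/[-]
after 16 — deliver 0→1: ·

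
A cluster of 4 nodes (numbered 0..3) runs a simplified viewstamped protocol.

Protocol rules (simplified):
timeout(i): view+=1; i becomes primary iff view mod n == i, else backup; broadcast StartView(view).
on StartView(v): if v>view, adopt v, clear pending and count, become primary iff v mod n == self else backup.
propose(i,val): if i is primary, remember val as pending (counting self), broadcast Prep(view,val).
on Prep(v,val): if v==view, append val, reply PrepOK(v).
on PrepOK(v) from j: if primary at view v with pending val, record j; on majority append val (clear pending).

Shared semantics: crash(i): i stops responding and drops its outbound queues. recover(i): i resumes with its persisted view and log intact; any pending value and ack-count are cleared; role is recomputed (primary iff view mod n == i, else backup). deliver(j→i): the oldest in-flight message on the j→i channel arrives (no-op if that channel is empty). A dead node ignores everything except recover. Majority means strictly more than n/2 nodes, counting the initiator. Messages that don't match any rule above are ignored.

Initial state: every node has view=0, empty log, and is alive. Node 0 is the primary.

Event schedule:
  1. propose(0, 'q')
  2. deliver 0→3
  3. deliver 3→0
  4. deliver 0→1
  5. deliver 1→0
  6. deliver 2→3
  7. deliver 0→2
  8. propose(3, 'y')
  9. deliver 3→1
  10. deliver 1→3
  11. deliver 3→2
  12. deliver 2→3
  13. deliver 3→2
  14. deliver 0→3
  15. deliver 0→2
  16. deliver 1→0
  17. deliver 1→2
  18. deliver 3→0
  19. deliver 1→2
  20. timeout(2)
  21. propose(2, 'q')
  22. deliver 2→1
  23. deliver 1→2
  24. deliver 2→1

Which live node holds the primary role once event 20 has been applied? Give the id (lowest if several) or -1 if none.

1. propose(0,'q'):  nop
2. deliver 0→3:  <3:back v0 q>
3. deliver 3→0:  nop
4. deliver 0→1:  <1:back v0 q>
5. deliver 1→0:  <0:prim v0 q>
6. deliver 2→3:  nop
7. deliver 0→2:  <2:back v0 q>
8. propose(3,'y'):  nop
9. deliver 3→1:  nop
10. deliver 1→3:  nop
11. deliver 3→2:  nop
12. deliver 2→3:  nop
13. deliver 3→2:  nop
14. deliver 0→3:  nop
15. deliver 0→2:  nop
16. deliver 1→0:  nop
17. deliver 1→2:  nop
18. deliver 3→0:  nop
19. deliver 1→2:  nop
20. timeout(2):  <2:back v1 q>

0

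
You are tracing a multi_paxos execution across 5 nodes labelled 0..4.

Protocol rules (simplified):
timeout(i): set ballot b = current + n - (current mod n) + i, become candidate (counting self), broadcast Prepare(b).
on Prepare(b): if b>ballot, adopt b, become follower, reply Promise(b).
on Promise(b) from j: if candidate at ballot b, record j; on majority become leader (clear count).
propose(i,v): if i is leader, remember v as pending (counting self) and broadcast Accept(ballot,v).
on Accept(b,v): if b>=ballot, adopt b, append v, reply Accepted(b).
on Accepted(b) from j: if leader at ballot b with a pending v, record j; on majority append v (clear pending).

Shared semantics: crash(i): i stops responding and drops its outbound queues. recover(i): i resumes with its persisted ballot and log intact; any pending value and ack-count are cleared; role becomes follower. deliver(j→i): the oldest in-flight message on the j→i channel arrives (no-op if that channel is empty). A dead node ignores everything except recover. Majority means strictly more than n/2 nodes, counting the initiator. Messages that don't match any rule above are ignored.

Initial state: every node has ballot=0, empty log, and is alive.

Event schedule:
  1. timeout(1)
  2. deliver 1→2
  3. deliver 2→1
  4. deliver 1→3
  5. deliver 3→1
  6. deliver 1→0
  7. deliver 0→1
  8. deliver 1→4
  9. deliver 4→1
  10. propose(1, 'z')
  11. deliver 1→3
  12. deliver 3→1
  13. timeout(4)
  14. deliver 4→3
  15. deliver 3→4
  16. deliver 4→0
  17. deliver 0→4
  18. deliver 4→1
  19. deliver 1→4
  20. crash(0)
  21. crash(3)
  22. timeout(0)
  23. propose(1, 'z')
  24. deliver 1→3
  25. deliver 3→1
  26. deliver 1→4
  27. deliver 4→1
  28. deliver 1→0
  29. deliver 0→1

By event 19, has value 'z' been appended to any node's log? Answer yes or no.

yes

step 1 timeout(1): 1={cand,b=6,log=-}
step 2 deliver 1→2: 2={foll,b=6,log=-}
step 3 deliver 2→1: —
step 4 deliver 1→3: 3={foll,b=6,log=-}
step 5 deliver 3→1: 1={lead,b=6,log=-}
step 6 deliver 1→0: 0={foll,b=6,log=-}
step 7 deliver 0→1: —
step 8 deliver 1→4: 4={foll,b=6,log=-}
step 9 deliver 4→1: —
step 10 propose(1,'z'): —
step 11 deliver 1→3: 3={foll,b=6,log=z}
step 12 deliver 3→1: —
step 13 timeout(4): 4={cand,b=14,log=-}
step 14 deliver 4→3: 3={foll,b=14,log=z}
step 15 deliver 3→4: —
step 16 deliver 4→0: 0={foll,b=14,log=-}
step 17 deliver 0→4: 4={lead,b=14,log=-}
step 18 deliver 4→1: 1={foll,b=14,log=-}
step 19 deliver 1→4: —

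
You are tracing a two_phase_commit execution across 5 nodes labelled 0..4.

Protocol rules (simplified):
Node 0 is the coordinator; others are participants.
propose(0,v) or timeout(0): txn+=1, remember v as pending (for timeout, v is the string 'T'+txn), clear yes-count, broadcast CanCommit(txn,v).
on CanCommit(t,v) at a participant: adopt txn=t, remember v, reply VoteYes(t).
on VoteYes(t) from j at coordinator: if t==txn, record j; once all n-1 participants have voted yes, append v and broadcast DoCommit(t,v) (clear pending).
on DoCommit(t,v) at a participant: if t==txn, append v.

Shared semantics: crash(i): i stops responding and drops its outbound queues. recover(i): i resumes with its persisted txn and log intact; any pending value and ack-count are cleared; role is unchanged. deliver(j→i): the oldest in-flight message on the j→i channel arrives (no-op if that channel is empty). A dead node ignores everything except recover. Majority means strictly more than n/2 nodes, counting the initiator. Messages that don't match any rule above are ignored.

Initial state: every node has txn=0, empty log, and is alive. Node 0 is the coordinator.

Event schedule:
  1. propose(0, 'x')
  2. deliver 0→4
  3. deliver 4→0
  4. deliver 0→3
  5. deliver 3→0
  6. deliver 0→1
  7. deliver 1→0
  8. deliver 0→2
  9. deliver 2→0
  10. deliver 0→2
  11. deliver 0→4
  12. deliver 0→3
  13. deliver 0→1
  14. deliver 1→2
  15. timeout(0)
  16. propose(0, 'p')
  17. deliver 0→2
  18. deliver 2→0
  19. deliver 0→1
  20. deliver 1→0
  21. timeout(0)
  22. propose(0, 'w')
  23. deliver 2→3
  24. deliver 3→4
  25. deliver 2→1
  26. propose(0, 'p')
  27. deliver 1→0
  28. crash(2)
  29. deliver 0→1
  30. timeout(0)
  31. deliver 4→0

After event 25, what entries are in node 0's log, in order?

x

1. propose(0,'x'):  <0:coor t1 ->
2. deliver 0→4:  <4:part t1 ->
3. deliver 4→0:  nop
4. deliver 0→3:  <3:part t1 ->
5. deliver 3→0:  nop
6. deliver 0→1:  <1:part t1 ->
7. deliver 1→0:  nop
8. deliver 0→2:  <2:part t1 ->
9. deliver 2→0:  <0:coor t1 x>
10. deliver 0→2:  <2:part t1 x>
11. deliver 0→4:  <4:part t1 x>
12. deliver 0→3:  <3:part t1 x>
13. deliver 0→1:  <1:part t1 x>
14. deliver 1→2:  nop
15. timeout(0):  <0:coor t2 x>
16. propose(0,'p'):  <0:coor t3 x>
17. deliver 0→2:  <2:part t2 x>
18. deliver 2→0:  nop
19. deliver 0→1:  <1:part t2 x>
20. deliver 1→0:  nop
21. timeout(0):  <0:coor t4 x>
22. propose(0,'w'):  <0:coor t5 x>
23. deliver 2→3:  nop
24. deliver 3→4:  nop
25. deliver 2→1:  nop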